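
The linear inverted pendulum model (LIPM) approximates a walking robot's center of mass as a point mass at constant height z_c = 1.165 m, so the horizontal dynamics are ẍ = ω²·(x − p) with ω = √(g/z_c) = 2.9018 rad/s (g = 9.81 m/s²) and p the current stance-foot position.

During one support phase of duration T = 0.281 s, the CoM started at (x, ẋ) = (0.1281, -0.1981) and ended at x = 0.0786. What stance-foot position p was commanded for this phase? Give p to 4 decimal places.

ωT = 2.9018·0.281 = 0.815406; cosh(ωT) = 1.351276, sinh(ωT) = 0.908816
x(T) = p + (x₀−p)·cosh(ωT) + (ẋ₀/ω)·sinh(ωT) ⇒ p·(1 − cosh) = x(T) − x₀·cosh − (ẋ₀/ω)·sinh
numerator   = 0.0786 − (0.1281)·1.351276 − (-0.1981/2.9018)·0.908816 = -0.032455
denominator = 1 − 1.351276 = -0.351276
p = -0.032455 / -0.351276 = 0.0924

p = 0.0924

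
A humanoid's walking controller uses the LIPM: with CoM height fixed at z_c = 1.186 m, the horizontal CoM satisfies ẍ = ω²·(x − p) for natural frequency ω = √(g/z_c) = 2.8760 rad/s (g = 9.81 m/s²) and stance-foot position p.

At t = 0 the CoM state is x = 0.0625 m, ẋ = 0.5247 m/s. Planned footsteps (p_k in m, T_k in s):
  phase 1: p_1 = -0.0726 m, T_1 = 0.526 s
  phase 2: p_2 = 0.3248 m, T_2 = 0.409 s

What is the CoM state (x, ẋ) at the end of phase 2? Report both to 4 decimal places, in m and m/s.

x = 1.9544, ẋ = 5.0485

phase 1: p=-0.0726, T=0.526, ωT=1.512776, cosh=2.379806, sinh=2.159508; start (x,ẋ)=(0.062500, 0.524700) → end (x,ẋ)=(0.642894, 2.087756)
phase 2: p=0.3248, T=0.409, ωT=1.176284, cosh=1.775363, sinh=1.466940; start (x,ẋ)=(0.642894, 2.087756) → end (x,ẋ)=(1.954420, 5.048540)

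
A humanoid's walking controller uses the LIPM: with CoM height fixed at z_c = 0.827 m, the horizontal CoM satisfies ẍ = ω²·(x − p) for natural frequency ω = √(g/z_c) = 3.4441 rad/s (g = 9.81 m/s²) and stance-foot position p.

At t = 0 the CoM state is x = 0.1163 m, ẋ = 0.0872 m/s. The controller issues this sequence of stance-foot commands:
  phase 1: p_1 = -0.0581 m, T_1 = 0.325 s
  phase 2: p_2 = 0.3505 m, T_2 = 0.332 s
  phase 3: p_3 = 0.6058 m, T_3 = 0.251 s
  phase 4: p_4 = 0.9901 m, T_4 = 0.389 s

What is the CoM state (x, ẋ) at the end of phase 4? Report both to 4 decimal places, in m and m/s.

phase 1: p=-0.0581, T=0.325, ωT=1.119333, cosh=1.694653, sinh=1.368156; start (x,ẋ)=(0.116300, 0.087200) → end (x,ẋ)=(0.272087, 0.969558)
phase 2: p=0.3505, T=0.332, ωT=1.143441, cosh=1.728134, sinh=1.409413; start (x,ẋ)=(0.272087, 0.969558) → end (x,ẋ)=(0.611760, 1.294898)
phase 3: p=0.6058, T=0.251, ωT=0.864469, cosh=1.397510, sinh=0.976235; start (x,ẋ)=(0.611760, 1.294898) → end (x,ẋ)=(0.981170, 1.829674)
phase 4: p=0.9901, T=0.389, ωT=1.339755, cosh=2.040009, sinh=1.778099; start (x,ẋ)=(0.981170, 1.829674) → end (x,ẋ)=(1.916497, 3.677867)

x = 1.9165, ẋ = 3.6779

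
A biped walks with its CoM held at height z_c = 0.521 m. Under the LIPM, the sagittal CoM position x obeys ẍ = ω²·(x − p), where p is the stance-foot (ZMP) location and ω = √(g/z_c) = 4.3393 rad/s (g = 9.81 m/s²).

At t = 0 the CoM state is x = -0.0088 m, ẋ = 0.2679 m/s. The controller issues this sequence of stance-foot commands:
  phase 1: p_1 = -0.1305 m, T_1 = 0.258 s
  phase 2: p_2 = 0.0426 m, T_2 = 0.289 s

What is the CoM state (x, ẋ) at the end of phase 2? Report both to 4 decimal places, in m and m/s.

x = 0.7021, ẋ = 3.0517

phase 1: p=-0.1305, T=0.258, ωT=1.119539, cosh=1.694936, sinh=1.368506; start (x,ẋ)=(-0.008800, 0.267900) → end (x,ẋ)=(0.160263, 1.176772)
phase 2: p=0.0426, T=0.289, ωT=1.254058, cosh=1.894940, sinh=1.609595; start (x,ẋ)=(0.160263, 1.176772) → end (x,ẋ)=(0.702069, 3.051729)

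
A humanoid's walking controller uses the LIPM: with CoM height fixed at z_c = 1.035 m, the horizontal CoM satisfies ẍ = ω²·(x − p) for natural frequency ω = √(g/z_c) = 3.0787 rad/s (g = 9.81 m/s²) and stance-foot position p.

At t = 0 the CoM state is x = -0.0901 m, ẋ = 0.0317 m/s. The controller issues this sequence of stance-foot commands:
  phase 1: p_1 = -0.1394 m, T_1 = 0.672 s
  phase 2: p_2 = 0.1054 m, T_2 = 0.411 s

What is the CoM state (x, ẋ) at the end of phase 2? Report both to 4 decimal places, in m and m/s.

x = 0.4738, ẋ = 1.3425

phase 1: p=-0.1394, T=0.672, ωT=2.068886, cosh=4.021165, sinh=3.894838; start (x,ẋ)=(-0.090100, 0.031700) → end (x,ẋ)=(0.098947, 0.718629)
phase 2: p=0.1054, T=0.411, ωT=1.265346, cosh=1.913230, sinh=1.631088; start (x,ẋ)=(0.098947, 0.718629) → end (x,ẋ)=(0.473782, 1.342497)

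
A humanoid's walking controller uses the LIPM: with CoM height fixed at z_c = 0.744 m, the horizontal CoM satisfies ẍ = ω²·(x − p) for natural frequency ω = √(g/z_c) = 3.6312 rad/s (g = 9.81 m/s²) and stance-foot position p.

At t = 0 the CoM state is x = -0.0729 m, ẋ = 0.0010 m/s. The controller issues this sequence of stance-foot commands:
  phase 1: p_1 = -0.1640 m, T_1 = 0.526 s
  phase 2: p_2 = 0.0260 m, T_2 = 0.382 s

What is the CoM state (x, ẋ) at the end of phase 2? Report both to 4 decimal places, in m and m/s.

phase 1: p=-0.1640, T=0.526, ωT=1.910011, cosh=3.450622, sinh=3.302543; start (x,ẋ)=(-0.072900, 0.001000) → end (x,ẋ)=(0.151261, 1.095939)
phase 2: p=0.0260, T=0.382, ωT=1.387118, cosh=2.126546, sinh=1.876752; start (x,ẋ)=(0.151261, 1.095939) → end (x,ẋ)=(0.858800, 3.184203)

x = 0.8588, ẋ = 3.1842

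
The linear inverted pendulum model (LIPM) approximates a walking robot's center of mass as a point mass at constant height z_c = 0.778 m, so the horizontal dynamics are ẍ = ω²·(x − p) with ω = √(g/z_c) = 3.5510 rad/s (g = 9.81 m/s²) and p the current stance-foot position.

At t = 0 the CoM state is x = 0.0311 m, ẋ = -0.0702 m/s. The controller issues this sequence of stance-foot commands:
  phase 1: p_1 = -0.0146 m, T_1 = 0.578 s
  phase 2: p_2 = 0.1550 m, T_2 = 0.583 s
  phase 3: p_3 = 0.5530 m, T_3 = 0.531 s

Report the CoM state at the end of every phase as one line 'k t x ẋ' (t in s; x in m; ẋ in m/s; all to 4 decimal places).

1 0.5780 0.0906 0.3436
2 1.1610 0.2730 0.4911
3 1.6920 0.0542 -1.5458

phase 1: p=-0.0146, T=0.578, ωT=2.052478, cosh=3.957795, sinh=3.829379; start (x,ẋ)=(0.031100, -0.070200) → end (x,ẋ)=(0.090568, 0.343597)
phase 2: p=0.1550, T=0.583, ωT=2.070233, cosh=4.026413, sinh=3.900257; start (x,ẋ)=(0.090568, 0.343597) → end (x,ẋ)=(0.272961, 0.491092)
phase 3: p=0.5530, T=0.531, ωT=1.885581, cosh=3.370962, sinh=3.219221; start (x,ẋ)=(0.272961, 0.491092) → end (x,ẋ)=(0.054208, -1.545798)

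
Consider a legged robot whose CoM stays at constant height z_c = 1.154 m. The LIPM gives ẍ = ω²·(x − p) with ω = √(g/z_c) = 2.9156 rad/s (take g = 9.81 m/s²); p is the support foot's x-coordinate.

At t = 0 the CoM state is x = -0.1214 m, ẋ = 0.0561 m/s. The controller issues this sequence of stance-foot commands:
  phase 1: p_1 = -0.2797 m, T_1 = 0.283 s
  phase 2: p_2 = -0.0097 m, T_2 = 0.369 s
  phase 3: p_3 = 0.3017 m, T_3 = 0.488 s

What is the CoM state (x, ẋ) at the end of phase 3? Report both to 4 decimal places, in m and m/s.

phase 1: p=-0.2797, T=0.283, ωT=0.825115, cosh=1.360164, sinh=0.921979; start (x,ẋ)=(-0.121400, 0.056100) → end (x,ẋ)=(-0.046646, 0.501835)
phase 2: p=-0.0097, T=0.369, ωT=1.075856, cosh=1.636754, sinh=1.295749; start (x,ẋ)=(-0.046646, 0.501835) → end (x,ẋ)=(0.152854, 0.681803)
phase 3: p=0.3017, T=0.488, ωT=1.422813, cosh=2.194904, sinh=1.953869; start (x,ẋ)=(0.152854, 0.681803) → end (x,ẋ)=(0.431902, 0.648558)

x = 0.4319, ẋ = 0.6486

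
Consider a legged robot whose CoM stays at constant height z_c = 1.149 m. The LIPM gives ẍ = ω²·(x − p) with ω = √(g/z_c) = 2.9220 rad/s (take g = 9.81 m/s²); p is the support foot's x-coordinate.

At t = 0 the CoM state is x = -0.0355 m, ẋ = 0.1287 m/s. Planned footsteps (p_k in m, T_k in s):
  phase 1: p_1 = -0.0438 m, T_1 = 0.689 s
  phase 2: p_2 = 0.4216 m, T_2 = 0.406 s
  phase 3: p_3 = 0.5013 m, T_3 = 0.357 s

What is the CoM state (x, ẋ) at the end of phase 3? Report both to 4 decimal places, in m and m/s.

x = 0.0075, ẋ = -1.2131

phase 1: p=-0.0438, T=0.689, ωT=2.013258, cosh=3.810613, sinh=3.677060; start (x,ẋ)=(-0.035500, 0.128700) → end (x,ẋ)=(0.149785, 0.579604)
phase 2: p=0.4216, T=0.406, ωT=1.186332, cosh=1.790193, sinh=1.484854; start (x,ẋ)=(0.149785, 0.579604) → end (x,ẋ)=(0.229532, -0.141733)
phase 3: p=0.5013, T=0.357, ωT=1.043154, cosh=1.595248, sinh=1.242906; start (x,ẋ)=(0.229532, -0.141733) → end (x,ẋ)=(0.007475, -1.213098)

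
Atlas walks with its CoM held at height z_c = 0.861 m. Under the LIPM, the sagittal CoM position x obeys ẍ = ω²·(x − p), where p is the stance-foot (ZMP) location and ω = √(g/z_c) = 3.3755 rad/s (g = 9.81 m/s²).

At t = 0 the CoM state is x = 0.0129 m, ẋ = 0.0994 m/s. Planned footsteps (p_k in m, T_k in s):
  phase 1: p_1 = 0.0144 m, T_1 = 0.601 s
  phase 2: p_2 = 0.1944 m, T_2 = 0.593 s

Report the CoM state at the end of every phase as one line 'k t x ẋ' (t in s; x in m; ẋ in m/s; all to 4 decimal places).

1 0.6010 0.1186 0.3655
2 1.1940 0.3023 0.4481

phase 1: p=0.0144, T=0.601, ωT=2.028675, cosh=3.867759, sinh=3.736249; start (x,ẋ)=(0.012900, 0.099400) → end (x,ẋ)=(0.118622, 0.365538)
phase 2: p=0.1944, T=0.593, ωT=2.001672, cosh=3.768263, sinh=3.633154; start (x,ẋ)=(0.118622, 0.365538) → end (x,ẋ)=(0.302286, 0.448117)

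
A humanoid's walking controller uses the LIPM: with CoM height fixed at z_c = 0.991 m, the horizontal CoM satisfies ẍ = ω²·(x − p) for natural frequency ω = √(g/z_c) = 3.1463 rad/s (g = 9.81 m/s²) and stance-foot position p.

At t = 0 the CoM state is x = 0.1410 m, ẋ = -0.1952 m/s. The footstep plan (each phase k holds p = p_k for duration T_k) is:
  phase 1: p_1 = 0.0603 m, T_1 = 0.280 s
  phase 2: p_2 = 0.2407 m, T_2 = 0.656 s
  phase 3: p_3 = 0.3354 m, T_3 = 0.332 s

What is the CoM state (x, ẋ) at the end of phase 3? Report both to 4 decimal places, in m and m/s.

phase 1: p=0.0603, T=0.280, ωT=0.880964, cosh=1.413804, sinh=0.999421; start (x,ẋ)=(0.141000, -0.195200) → end (x,ẋ)=(0.112389, -0.022215)
phase 2: p=0.2407, T=0.656, ωT=2.063973, cosh=4.002075, sinh=3.875127; start (x,ẋ)=(0.112389, -0.022215) → end (x,ẋ)=(-0.300172, -1.653317)
phase 3: p=0.3354, T=0.332, ωT=1.044572, cosh=1.597012, sinh=1.245169; start (x,ẋ)=(-0.300172, -1.653317) → end (x,ẋ)=(-1.333928, -5.130333)

x = -1.3339, ẋ = -5.1303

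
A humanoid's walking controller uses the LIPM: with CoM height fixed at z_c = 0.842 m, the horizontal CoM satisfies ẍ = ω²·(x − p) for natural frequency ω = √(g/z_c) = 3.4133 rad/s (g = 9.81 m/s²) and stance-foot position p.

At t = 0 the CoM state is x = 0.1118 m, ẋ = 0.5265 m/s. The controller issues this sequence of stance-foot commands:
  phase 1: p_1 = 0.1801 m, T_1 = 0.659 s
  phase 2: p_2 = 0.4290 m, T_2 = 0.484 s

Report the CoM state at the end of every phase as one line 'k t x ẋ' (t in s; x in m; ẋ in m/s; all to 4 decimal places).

phase 1: p=0.1801, T=0.659, ωT=2.249365, cosh=4.793588, sinh=4.688122; start (x,ẋ)=(0.111800, 0.526500) → end (x,ẋ)=(0.575839, 1.430890)
phase 2: p=0.4290, T=0.484, ωT=1.652037, cosh=2.704629, sinh=2.512970; start (x,ẋ)=(0.575839, 1.430890) → end (x,ẋ)=(1.879606, 5.129537)

1 0.6590 0.5758 1.4309
2 1.1430 1.8796 5.1295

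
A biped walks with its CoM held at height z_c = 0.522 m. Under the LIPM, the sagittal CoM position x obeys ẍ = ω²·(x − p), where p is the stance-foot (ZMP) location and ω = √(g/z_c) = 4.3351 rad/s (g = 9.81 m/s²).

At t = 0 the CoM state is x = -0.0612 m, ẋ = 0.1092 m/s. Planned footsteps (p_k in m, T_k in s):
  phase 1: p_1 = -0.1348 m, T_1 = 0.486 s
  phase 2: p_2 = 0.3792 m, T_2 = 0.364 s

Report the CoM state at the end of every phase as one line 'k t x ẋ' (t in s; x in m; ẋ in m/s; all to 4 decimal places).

phase 1: p=-0.1348, T=0.486, ωT=2.106859, cosh=4.171995, sinh=4.050376; start (x,ẋ)=(-0.061200, 0.109200) → end (x,ẋ)=(0.274287, 1.747908)
phase 2: p=0.3792, T=0.364, ωT=1.577976, cosh=2.525767, sinh=2.319374; start (x,ẋ)=(0.274287, 1.747908) → end (x,ẋ)=(1.049383, 3.359935)

1 0.4860 0.2743 1.7479
2 0.8500 1.0494 3.3599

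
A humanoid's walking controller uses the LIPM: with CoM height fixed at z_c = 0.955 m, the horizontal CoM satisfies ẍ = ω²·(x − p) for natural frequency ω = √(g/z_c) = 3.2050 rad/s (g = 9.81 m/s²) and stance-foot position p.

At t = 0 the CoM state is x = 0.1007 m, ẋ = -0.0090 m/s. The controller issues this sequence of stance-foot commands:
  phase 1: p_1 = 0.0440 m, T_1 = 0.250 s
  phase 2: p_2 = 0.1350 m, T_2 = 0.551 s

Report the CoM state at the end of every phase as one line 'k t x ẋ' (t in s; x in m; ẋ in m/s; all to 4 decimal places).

1 0.2500 0.1174 0.1496
2 0.8010 0.2145 0.2902

phase 1: p=0.0440, T=0.250, ωT=0.801250, cosh=1.338546, sinh=0.889778; start (x,ẋ)=(0.100700, -0.009000) → end (x,ẋ)=(0.117397, 0.149647)
phase 2: p=0.1350, T=0.551, ωT=1.765955, cosh=3.009089, sinh=2.838065; start (x,ẋ)=(0.117397, 0.149647) → end (x,ẋ)=(0.214545, 0.290183)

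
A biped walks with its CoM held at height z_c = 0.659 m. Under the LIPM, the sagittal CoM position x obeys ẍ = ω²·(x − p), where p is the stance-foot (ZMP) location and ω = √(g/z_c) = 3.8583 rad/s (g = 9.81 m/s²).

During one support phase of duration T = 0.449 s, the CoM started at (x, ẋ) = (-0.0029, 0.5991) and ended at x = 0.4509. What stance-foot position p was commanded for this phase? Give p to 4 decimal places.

p = -0.0178

ωT = 3.8583·0.449 = 1.732377; cosh(ωT) = 2.915470, sinh(ωT) = 2.738606
x(T) = p + (x₀−p)·cosh(ωT) + (ẋ₀/ω)·sinh(ωT) ⇒ p·(1 − cosh) = x(T) − x₀·cosh − (ẋ₀/ω)·sinh
numerator   = 0.4509 − (-0.0029)·2.915470 − (0.5991/3.8583)·2.738606 = 0.034116
denominator = 1 − 2.915470 = -1.915470
p = 0.034116 / -1.915470 = -0.0178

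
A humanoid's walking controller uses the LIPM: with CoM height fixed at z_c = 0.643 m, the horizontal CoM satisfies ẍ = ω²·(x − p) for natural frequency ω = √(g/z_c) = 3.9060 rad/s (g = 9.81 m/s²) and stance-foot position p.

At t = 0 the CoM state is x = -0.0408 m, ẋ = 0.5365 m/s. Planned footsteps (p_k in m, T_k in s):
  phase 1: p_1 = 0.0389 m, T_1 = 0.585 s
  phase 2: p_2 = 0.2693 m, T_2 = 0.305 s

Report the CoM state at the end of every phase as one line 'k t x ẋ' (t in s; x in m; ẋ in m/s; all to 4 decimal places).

phase 1: p=0.0389, T=0.585, ωT=2.285010, cosh=4.963779, sinh=4.862006; start (x,ẋ)=(-0.040800, 0.536500) → end (x,ẋ)=(0.311097, 1.149485)
phase 2: p=0.2693, T=0.305, ωT=1.191330, cosh=1.797636, sinh=1.493820; start (x,ẋ)=(0.311097, 1.149485) → end (x,ẋ)=(0.784047, 2.310235)

1 0.5850 0.3111 1.1495
2 0.8900 0.7840 2.3102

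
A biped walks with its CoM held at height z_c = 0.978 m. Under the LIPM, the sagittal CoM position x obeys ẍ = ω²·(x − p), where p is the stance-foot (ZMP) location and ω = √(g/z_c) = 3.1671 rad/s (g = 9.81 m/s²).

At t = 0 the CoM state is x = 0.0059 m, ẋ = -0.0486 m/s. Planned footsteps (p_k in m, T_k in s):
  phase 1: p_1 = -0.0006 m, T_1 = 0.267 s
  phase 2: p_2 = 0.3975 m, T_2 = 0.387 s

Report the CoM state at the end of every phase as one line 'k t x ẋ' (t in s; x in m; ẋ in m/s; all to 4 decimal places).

phase 1: p=-0.0006, T=0.267, ωT=0.845616, cosh=1.379352, sinh=0.950059; start (x,ẋ)=(0.005900, -0.048600) → end (x,ẋ)=(-0.006213, -0.047478)
phase 2: p=0.3975, T=0.387, ωT=1.225668, cosh=1.850001, sinh=1.556439; start (x,ẋ)=(-0.006213, -0.047478) → end (x,ẋ)=(-0.372702, -2.077898)

1 0.2670 -0.0062 -0.0475
2 0.6540 -0.3727 -2.0779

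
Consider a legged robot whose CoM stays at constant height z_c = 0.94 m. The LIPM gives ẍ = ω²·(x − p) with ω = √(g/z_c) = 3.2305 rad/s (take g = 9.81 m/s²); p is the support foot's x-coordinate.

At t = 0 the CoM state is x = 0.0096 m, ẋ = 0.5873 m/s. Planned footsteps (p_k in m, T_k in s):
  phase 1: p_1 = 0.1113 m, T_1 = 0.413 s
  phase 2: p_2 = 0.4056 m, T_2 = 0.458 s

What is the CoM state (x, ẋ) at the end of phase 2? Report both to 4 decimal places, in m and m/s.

x = 0.3852, ẋ = 0.2054

phase 1: p=0.1113, T=0.413, ωT=1.334197, cosh=2.030157, sinh=1.766787; start (x,ẋ)=(0.009600, 0.587300) → end (x,ẋ)=(0.226032, 0.611848)
phase 2: p=0.4056, T=0.458, ωT=1.479569, cosh=2.309394, sinh=2.081658; start (x,ẋ)=(0.226032, 0.611848) → end (x,ẋ)=(0.385168, 0.205441)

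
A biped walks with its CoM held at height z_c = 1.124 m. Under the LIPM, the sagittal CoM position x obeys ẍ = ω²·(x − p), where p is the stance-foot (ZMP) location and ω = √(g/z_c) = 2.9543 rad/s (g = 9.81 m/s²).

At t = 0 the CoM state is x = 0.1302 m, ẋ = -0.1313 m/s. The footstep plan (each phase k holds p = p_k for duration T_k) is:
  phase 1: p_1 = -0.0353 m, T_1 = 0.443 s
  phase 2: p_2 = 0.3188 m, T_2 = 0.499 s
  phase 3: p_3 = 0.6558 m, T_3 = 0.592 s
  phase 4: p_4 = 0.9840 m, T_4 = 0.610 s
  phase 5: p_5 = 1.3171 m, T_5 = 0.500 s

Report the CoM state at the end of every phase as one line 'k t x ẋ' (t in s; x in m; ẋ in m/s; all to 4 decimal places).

phase 1: p=-0.0353, T=0.443, ωT=1.308755, cosh=1.985859, sinh=1.715703; start (x,ẋ)=(0.130200, -0.131300) → end (x,ẋ)=(0.217108, 0.578127)
phase 2: p=0.3188, T=0.499, ωT=1.474196, cosh=2.298242, sinh=2.069279; start (x,ẋ)=(0.217108, 0.578127) → end (x,ẋ)=(0.490023, 0.707001)
phase 3: p=0.6558, T=0.592, ωT=1.748946, cosh=2.961248, sinh=2.787290; start (x,ẋ)=(0.490023, 0.707001) → end (x,ẋ)=(0.831928, 0.728518)
phase 4: p=0.9840, T=0.610, ωT=1.802123, cosh=3.113726, sinh=2.948778; start (x,ẋ)=(0.831928, 0.728518) → end (x,ẋ)=(1.237644, 0.943616)
phase 5: p=1.3171, T=0.500, ωT=1.477150, cosh=2.304365, sinh=2.076078; start (x,ẋ)=(1.237644, 0.943616) → end (x,ẋ)=(1.797113, 1.687106)

1 0.4430 0.2171 0.5781
2 0.9420 0.4900 0.7070
3 1.5340 0.8319 0.7285
4 2.1440 1.2376 0.9436
5 2.6440 1.7971 1.6871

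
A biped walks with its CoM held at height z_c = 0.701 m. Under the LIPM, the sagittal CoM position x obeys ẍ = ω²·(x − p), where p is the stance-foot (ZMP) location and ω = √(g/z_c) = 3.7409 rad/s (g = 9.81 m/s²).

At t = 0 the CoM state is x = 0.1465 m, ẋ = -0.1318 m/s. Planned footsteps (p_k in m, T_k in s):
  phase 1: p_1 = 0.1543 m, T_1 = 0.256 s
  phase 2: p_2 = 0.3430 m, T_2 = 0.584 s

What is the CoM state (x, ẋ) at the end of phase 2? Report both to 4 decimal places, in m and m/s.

phase 1: p=0.1543, T=0.256, ωT=0.957670, cosh=1.494703, sinh=1.110917; start (x,ẋ)=(0.146500, -0.131800) → end (x,ẋ)=(0.103501, -0.229417)
phase 2: p=0.3430, T=0.584, ωT=2.184686, cosh=4.500183, sinh=4.387670; start (x,ẋ)=(0.103501, -0.229417) → end (x,ẋ)=(-1.003870, -4.963512)

x = -1.0039, ẋ = -4.9635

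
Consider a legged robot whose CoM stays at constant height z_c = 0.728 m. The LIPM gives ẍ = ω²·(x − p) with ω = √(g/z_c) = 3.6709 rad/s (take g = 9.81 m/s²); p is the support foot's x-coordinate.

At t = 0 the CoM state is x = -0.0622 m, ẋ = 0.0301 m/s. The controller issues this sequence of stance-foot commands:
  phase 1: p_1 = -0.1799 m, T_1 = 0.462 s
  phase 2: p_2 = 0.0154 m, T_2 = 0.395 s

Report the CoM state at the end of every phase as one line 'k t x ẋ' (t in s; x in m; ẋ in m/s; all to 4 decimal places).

phase 1: p=-0.1799, T=0.462, ωT=1.695956, cosh=2.817639, sinh=2.634215; start (x,ẋ)=(-0.062200, 0.030100) → end (x,ẋ)=(0.173336, 1.222963)
phase 2: p=0.0154, T=0.395, ωT=1.450006, cosh=2.248853, sinh=2.014284; start (x,ẋ)=(0.173336, 1.222963) → end (x,ẋ)=(1.041635, 3.918078)

1 0.4620 0.1733 1.2230
2 0.8570 1.0416 3.9181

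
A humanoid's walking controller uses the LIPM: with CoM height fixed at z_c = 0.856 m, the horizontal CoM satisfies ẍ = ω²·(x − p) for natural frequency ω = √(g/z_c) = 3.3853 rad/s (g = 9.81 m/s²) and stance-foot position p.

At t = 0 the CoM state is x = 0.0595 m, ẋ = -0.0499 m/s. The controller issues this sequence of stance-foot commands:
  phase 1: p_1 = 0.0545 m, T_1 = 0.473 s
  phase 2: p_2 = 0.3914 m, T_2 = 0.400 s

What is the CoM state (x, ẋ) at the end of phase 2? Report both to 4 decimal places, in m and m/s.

phase 1: p=0.0545, T=0.473, ωT=1.601247, cosh=2.580429, sinh=2.378784; start (x,ẋ)=(0.059500, -0.049900) → end (x,ẋ)=(0.032338, -0.088499)
phase 2: p=0.3914, T=0.400, ωT=1.354120, cosh=2.065763, sinh=1.807588; start (x,ẋ)=(0.032338, -0.088499) → end (x,ẋ)=(-0.397590, -2.379998)

x = -0.3976, ẋ = -2.3800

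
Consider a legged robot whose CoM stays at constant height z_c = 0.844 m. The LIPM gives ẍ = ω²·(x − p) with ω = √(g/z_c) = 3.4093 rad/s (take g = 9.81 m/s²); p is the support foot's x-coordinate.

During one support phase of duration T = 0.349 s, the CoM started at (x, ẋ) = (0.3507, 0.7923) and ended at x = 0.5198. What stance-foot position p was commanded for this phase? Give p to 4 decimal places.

ωT = 3.4093·0.349 = 1.189846; cosh(ωT) = 1.795421, sinh(ωT) = 1.491153
x(T) = p + (x₀−p)·cosh(ωT) + (ẋ₀/ω)·sinh(ωT) ⇒ p·(1 − cosh) = x(T) − x₀·cosh − (ẋ₀/ω)·sinh
numerator   = 0.5198 − (0.3507)·1.795421 − (0.7923/3.4093)·1.491153 = -0.456389
denominator = 1 − 1.795421 = -0.795421
p = -0.456389 / -0.795421 = 0.5738

p = 0.5738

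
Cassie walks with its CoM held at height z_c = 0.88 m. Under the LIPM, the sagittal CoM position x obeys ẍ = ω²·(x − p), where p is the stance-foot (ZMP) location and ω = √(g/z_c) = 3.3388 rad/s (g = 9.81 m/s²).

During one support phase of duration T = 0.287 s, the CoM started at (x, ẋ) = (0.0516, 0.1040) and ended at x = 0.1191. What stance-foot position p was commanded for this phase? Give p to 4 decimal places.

ωT = 3.3388·0.287 = 0.958236; cosh(ωT) = 1.495331, sinh(ωT) = 1.111762
x(T) = p + (x₀−p)·cosh(ωT) + (ẋ₀/ω)·sinh(ωT) ⇒ p·(1 − cosh) = x(T) − x₀·cosh − (ẋ₀/ω)·sinh
numerator   = 0.1191 − (0.0516)·1.495331 − (0.1040/3.3388)·1.111762 = 0.007311
denominator = 1 − 1.495331 = -0.495331
p = 0.007311 / -0.495331 = -0.0148

p = -0.0148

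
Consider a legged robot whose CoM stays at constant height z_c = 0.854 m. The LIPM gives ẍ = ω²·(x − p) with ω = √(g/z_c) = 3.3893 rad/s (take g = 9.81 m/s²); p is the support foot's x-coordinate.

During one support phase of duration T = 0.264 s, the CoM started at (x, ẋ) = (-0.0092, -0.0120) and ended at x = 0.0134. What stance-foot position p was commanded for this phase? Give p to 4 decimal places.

p = -0.0705

ωT = 3.3893·0.264 = 0.894775; cosh(ωT) = 1.427743, sinh(ωT) = 1.019043
x(T) = p + (x₀−p)·cosh(ωT) + (ẋ₀/ω)·sinh(ωT) ⇒ p·(1 − cosh) = x(T) − x₀·cosh − (ẋ₀/ω)·sinh
numerator   = 0.0134 − (-0.0092)·1.427743 − (-0.0120/3.3893)·1.019043 = 0.030143
denominator = 1 − 1.427743 = -0.427743
p = 0.030143 / -0.427743 = -0.0705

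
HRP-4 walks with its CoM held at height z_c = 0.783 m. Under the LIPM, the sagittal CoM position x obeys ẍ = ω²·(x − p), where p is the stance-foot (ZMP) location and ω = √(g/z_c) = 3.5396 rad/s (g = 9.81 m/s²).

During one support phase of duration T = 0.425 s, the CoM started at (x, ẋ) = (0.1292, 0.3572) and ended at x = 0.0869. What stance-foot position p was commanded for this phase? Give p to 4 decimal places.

p = 0.3188

ωT = 3.5396·0.425 = 1.504330; cosh(ωT) = 2.361651, sinh(ωT) = 2.139485
x(T) = p + (x₀−p)·cosh(ωT) + (ẋ₀/ω)·sinh(ωT) ⇒ p·(1 − cosh) = x(T) − x₀·cosh − (ẋ₀/ω)·sinh
numerator   = 0.0869 − (0.1292)·2.361651 − (0.3572/3.5396)·2.139485 = -0.434132
denominator = 1 − 2.361651 = -1.361651
p = -0.434132 / -1.361651 = 0.3188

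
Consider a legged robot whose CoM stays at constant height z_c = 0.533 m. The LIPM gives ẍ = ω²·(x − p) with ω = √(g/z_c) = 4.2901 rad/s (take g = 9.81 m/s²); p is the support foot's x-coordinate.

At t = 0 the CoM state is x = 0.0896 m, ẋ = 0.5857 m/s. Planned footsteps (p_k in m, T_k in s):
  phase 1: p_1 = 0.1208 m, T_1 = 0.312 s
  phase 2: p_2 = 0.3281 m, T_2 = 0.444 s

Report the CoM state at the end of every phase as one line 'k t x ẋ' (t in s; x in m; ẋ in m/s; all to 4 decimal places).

1 0.3120 0.2996 0.9559
2 0.7560 0.9622 2.8808

phase 1: p=0.1208, T=0.312, ωT=1.338511, cosh=2.037799, sinh=1.775563; start (x,ẋ)=(0.089600, 0.585700) → end (x,ẋ)=(0.299627, 0.955878)
phase 2: p=0.3281, T=0.444, ωT=1.904804, cosh=3.433473, sinh=3.284621; start (x,ẋ)=(0.299627, 0.955878) → end (x,ẋ)=(0.962185, 2.880757)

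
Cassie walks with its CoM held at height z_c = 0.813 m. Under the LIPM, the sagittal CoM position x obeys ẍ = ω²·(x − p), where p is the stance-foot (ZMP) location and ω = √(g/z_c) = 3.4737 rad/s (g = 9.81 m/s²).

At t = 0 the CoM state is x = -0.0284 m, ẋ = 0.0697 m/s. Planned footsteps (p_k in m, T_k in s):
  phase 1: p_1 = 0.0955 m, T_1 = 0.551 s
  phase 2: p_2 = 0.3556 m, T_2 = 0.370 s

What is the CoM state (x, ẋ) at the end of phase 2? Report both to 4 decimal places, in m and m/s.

phase 1: p=0.0955, T=0.551, ωT=1.914009, cosh=3.463851, sinh=3.316363; start (x,ẋ)=(-0.028400, 0.069700) → end (x,ẋ)=(-0.267128, -1.185904)
phase 2: p=0.3556, T=0.370, ωT=1.285269, cosh=1.946108, sinh=1.669532; start (x,ẋ)=(-0.267128, -1.185904) → end (x,ẋ)=(-1.426266, -5.919380)

x = -1.4263, ẋ = -5.9194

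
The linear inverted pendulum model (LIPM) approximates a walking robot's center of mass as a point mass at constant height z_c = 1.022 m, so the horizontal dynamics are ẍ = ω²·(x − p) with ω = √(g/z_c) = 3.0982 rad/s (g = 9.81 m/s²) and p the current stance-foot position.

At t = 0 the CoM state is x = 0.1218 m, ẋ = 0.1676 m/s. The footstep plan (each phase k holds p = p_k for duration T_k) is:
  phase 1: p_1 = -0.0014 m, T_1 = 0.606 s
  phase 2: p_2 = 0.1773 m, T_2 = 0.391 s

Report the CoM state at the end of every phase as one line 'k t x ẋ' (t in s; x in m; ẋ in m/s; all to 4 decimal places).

phase 1: p=-0.0014, T=0.606, ωT=1.877509, cosh=3.345086, sinh=3.192116; start (x,ẋ)=(0.121800, 0.167600) → end (x,ẋ)=(0.583395, 1.779061)
phase 2: p=0.1773, T=0.391, ωT=1.211396, cosh=1.827976, sinh=1.530194; start (x,ẋ)=(0.583395, 1.779061) → end (x,ẋ)=(1.798307, 5.177316)

1 0.6060 0.5834 1.7791
2 0.9970 1.7983 5.1773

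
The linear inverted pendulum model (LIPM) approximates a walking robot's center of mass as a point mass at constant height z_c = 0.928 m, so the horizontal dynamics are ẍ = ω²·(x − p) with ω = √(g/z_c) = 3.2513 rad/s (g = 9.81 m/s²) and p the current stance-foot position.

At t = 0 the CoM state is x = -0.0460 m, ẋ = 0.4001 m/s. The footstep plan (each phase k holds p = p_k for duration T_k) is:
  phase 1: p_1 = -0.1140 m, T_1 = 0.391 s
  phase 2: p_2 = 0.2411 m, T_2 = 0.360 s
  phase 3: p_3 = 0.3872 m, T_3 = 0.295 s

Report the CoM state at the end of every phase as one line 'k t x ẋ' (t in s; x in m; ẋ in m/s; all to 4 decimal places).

phase 1: p=-0.1140, T=0.391, ωT=1.271258, cosh=1.922907, sinh=1.642429; start (x,ẋ)=(-0.046000, 0.400100) → end (x,ẋ)=(0.218872, 1.132477)
phase 2: p=0.2411, T=0.360, ωT=1.170468, cosh=1.766861, sinh=1.456640; start (x,ẋ)=(0.218872, 1.132477) → end (x,ẋ)=(0.709197, 1.895661)
phase 3: p=0.3872, T=0.295, ωT=0.959133, cosh=1.496330, sinh=1.113105; start (x,ẋ)=(0.709197, 1.895661) → end (x,ẋ)=(1.518006, 4.001852)

1 0.3910 0.2189 1.1325
2 0.7510 0.7092 1.8957
3 1.0460 1.5180 4.0019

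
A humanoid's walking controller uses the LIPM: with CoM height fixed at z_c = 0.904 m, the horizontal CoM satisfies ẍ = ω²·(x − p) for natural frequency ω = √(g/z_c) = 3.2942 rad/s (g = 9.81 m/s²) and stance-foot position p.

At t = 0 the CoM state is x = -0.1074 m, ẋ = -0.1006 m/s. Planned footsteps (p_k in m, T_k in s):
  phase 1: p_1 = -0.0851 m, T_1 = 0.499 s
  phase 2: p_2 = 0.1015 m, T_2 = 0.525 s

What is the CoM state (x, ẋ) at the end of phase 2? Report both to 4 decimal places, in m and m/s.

phase 1: p=-0.0851, T=0.499, ωT=1.643806, cosh=2.684035, sinh=2.490792; start (x,ẋ)=(-0.107400, -0.100600) → end (x,ẋ)=(-0.221019, -0.452989)
phase 2: p=0.1015, T=0.525, ωT=1.729455, cosh=2.907481, sinh=2.730100; start (x,ẋ)=(-0.221019, -0.452989) → end (x,ẋ)=(-1.211637, -4.217631)

x = -1.2116, ẋ = -4.2176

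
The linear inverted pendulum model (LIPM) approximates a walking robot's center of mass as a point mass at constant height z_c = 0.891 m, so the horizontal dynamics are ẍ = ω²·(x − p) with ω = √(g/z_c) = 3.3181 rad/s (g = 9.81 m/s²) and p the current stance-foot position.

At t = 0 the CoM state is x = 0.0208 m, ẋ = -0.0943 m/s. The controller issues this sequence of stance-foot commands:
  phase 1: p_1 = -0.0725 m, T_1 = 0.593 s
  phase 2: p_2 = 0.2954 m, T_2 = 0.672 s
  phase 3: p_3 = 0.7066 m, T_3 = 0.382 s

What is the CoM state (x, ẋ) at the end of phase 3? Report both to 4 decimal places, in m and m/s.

phase 1: p=-0.0725, T=0.593, ωT=1.967633, cosh=3.646757, sinh=3.506969; start (x,ẋ)=(0.020800, -0.094300) → end (x,ẋ)=(0.168075, 0.741794)
phase 2: p=0.2954, T=0.672, ωT=2.229763, cosh=4.702609, sinh=4.595055; start (x,ẋ)=(0.168075, 0.741794) → end (x,ẋ)=(0.723909, 1.547057)
phase 3: p=0.7066, T=0.382, ωT=1.267514, cosh=1.916771, sinh=1.635241; start (x,ẋ)=(0.723909, 1.547057) → end (x,ẋ)=(1.502205, 3.059272)

x = 1.5022, ẋ = 3.0593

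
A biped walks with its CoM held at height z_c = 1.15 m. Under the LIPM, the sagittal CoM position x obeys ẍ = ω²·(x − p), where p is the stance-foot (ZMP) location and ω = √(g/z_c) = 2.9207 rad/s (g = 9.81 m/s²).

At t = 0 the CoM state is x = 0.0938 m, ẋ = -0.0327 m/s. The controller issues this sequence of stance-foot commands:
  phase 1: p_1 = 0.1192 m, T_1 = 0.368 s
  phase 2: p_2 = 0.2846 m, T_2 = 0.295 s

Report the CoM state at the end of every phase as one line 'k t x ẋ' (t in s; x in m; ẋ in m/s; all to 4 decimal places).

phase 1: p=0.1192, T=0.368, ωT=1.074818, cosh=1.635409, sinh=1.294049; start (x,ẋ)=(0.093800, -0.032700) → end (x,ẋ)=(0.063172, -0.149478)
phase 2: p=0.2846, T=0.295, ωT=0.861606, cosh=1.394721, sinh=0.972239; start (x,ẋ)=(0.063172, -0.149478) → end (x,ẋ)=(-0.073988, -0.837249)

1 0.3680 0.0632 -0.1495
2 0.6630 -0.0740 -0.8372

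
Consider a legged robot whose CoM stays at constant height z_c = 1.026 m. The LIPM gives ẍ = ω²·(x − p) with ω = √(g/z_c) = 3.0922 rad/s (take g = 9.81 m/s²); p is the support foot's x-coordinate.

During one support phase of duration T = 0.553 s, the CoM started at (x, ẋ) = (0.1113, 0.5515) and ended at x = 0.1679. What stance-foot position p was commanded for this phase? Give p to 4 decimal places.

p = 0.3379

ωT = 3.0922·0.553 = 1.709987; cosh(ωT) = 2.854878, sinh(ωT) = 2.674010
x(T) = p + (x₀−p)·cosh(ωT) + (ẋ₀/ω)·sinh(ωT) ⇒ p·(1 − cosh) = x(T) − x₀·cosh − (ẋ₀/ω)·sinh
numerator   = 0.1679 − (0.1113)·2.854878 − (0.5515/3.0922)·2.674010 = -0.626763
denominator = 1 − 2.854878 = -1.854878
p = -0.626763 / -1.854878 = 0.3379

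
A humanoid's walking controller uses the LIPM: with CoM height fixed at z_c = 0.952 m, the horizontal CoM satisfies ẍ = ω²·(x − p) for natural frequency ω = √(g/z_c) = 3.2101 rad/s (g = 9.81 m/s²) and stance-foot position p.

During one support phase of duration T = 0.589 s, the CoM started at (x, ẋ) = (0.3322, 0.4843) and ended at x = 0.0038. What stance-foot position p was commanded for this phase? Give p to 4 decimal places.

p = 0.6743

ωT = 3.2101·0.589 = 1.890749; cosh(ωT) = 3.387643, sinh(ωT) = 3.236685
x(T) = p + (x₀−p)·cosh(ωT) + (ẋ₀/ω)·sinh(ωT) ⇒ p·(1 − cosh) = x(T) − x₀·cosh − (ẋ₀/ω)·sinh
numerator   = 0.0038 − (0.3322)·3.387643 − (0.4843/3.2101)·3.236685 = -1.609886
denominator = 1 − 3.387643 = -2.387643
p = -1.609886 / -2.387643 = 0.6743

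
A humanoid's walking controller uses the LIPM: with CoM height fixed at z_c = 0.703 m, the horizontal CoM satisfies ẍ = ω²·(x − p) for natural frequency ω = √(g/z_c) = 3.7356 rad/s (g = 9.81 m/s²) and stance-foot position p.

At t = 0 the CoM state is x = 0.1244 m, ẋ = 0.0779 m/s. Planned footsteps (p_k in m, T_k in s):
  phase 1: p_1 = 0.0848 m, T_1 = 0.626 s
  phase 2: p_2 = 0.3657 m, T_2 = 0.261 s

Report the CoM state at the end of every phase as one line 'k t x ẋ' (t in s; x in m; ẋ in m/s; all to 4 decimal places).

phase 1: p=0.0848, T=0.626, ωT=2.338486, cosh=5.231000, sinh=5.134527; start (x,ẋ)=(0.124400, 0.077900) → end (x,ẋ)=(0.399020, 1.167044)
phase 2: p=0.3657, T=0.261, ωT=0.974992, cosh=1.514170, sinh=1.136975; start (x,ẋ)=(0.399020, 1.167044) → end (x,ẋ)=(0.771356, 1.908623)

1 0.6260 0.3990 1.1670
2 0.8870 0.7714 1.9086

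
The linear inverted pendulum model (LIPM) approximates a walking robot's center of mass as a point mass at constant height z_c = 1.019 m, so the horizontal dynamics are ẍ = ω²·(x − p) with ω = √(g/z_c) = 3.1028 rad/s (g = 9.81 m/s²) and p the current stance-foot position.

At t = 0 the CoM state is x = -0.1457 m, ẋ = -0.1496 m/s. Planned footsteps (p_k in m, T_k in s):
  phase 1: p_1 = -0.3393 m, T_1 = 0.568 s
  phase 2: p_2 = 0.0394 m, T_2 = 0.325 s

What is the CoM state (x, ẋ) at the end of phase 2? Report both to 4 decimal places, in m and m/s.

x = 0.6198, ẋ = 2.1827

phase 1: p=-0.3393, T=0.568, ωT=1.762390, cosh=2.998991, sinh=2.827357; start (x,ẋ)=(-0.145700, -0.149600) → end (x,ẋ)=(0.104985, 1.249750)
phase 2: p=0.0394, T=0.325, ωT=1.008410, cosh=1.553019, sinh=1.188220; start (x,ẋ)=(0.104985, 1.249750) → end (x,ẋ)=(0.619848, 2.182685)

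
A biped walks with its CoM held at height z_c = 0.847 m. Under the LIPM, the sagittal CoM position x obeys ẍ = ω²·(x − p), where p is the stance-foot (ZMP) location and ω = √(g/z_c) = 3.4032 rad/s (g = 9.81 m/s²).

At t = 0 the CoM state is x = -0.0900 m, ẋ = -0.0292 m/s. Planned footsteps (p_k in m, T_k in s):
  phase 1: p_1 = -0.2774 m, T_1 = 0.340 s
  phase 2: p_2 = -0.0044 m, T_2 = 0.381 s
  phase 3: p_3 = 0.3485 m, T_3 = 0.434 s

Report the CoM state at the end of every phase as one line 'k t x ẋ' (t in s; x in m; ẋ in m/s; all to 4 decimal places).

phase 1: p=-0.2774, T=0.340, ωT=1.157088, cosh=1.747529, sinh=1.433129; start (x,ẋ)=(-0.090000, -0.029200) → end (x,ẋ)=(0.037790, 0.862964)
phase 2: p=-0.0044, T=0.381, ωT=1.296619, cosh=1.965184, sinh=1.691729; start (x,ẋ)=(0.037790, 0.862964) → end (x,ẋ)=(0.507491, 1.938785)
phase 3: p=0.3485, T=0.434, ωT=1.476989, cosh=2.304031, sinh=2.075707; start (x,ẋ)=(0.507491, 1.938785) → end (x,ẋ)=(1.897339, 5.590140)

1 0.3400 0.0378 0.8630
2 0.7210 0.5075 1.9388
3 1.1550 1.8973 5.5901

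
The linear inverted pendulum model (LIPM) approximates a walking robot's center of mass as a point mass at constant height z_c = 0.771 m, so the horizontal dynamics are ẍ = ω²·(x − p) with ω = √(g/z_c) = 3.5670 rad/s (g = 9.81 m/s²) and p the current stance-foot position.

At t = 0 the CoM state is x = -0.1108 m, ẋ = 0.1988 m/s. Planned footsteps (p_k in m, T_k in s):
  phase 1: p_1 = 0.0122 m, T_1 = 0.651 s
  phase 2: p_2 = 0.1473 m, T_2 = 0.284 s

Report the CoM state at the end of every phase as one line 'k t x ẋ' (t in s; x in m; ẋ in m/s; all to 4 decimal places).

1 0.6510 -0.3395 -1.1921
2 0.9350 -1.0109 -3.9338

phase 1: p=0.0122, T=0.651, ωT=2.322117, cosh=5.147652, sinh=5.049587; start (x,ẋ)=(-0.110800, 0.198800) → end (x,ẋ)=(-0.339532, -1.192107)
phase 2: p=0.1473, T=0.284, ωT=1.013028, cosh=1.558523, sinh=1.195405; start (x,ẋ)=(-0.339532, -1.192107) → end (x,ẋ)=(-1.010948, -3.933783)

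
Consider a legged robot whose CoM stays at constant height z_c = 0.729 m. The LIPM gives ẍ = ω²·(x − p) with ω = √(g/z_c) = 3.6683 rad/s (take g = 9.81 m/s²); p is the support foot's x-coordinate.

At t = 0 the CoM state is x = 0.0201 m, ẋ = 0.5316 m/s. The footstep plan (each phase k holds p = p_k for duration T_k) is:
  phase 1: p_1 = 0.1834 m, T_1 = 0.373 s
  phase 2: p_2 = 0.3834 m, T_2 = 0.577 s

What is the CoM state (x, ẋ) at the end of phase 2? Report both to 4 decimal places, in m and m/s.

x = -0.7635, ẋ = -4.0840

phase 1: p=0.1834, T=0.373, ωT=1.368276, cosh=2.091559, sinh=1.837013; start (x,ẋ)=(0.020100, 0.531600) → end (x,ẋ)=(0.108063, 0.011440)
phase 2: p=0.3834, T=0.577, ωT=2.116609, cosh=4.211687, sinh=4.091248; start (x,ẋ)=(0.108063, 0.011440) → end (x,ẋ)=(-0.763472, -4.084048)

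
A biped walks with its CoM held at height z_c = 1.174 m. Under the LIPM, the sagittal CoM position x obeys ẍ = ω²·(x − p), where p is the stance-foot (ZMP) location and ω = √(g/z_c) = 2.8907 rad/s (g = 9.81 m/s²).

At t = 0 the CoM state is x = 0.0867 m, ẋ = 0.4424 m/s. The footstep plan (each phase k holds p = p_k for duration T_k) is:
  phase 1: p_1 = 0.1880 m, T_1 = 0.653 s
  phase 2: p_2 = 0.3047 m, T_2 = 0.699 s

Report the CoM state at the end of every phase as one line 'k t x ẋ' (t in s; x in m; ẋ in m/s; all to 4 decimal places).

1 0.6530 0.3396 0.5495
2 1.3520 1.1429 2.4826

phase 1: p=0.1880, T=0.653, ωT=1.887627, cosh=3.377555, sinh=3.226125; start (x,ẋ)=(0.086700, 0.442400) → end (x,ẋ)=(0.339588, 0.549531)
phase 2: p=0.3047, T=0.699, ωT=2.020599, cosh=3.837710, sinh=3.705134; start (x,ẋ)=(0.339588, 0.549531) → end (x,ẋ)=(1.142947, 2.482605)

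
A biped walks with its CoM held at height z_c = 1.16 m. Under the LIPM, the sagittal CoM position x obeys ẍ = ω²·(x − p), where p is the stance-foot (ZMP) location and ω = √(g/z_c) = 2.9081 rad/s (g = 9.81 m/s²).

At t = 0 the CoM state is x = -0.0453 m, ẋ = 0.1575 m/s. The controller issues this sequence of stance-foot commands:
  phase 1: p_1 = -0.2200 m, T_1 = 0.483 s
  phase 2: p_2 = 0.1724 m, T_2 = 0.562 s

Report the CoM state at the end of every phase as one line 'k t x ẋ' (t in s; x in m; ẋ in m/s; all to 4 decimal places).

phase 1: p=-0.2200, T=0.483, ωT=1.404612, cosh=2.159705, sinh=1.914242; start (x,ẋ)=(-0.045300, 0.157500) → end (x,ẋ)=(0.260974, 1.312675)
phase 2: p=0.1724, T=0.562, ωT=1.634352, cosh=2.660607, sinh=2.465529; start (x,ẋ)=(0.260974, 1.312675) → end (x,ẋ)=(1.520965, 4.127588)

1 0.4830 0.2610 1.3127
2 1.0450 1.5210 4.1276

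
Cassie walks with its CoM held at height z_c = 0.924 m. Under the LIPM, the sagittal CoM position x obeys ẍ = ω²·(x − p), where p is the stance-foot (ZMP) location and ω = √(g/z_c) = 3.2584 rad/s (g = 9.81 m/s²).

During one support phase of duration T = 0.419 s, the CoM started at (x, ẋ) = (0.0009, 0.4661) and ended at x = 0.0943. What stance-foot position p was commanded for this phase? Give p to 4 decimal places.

p = 0.1560

ωT = 3.2584·0.419 = 1.365270; cosh(ωT) = 2.086045, sinh(ωT) = 1.830734
x(T) = p + (x₀−p)·cosh(ωT) + (ẋ₀/ω)·sinh(ωT) ⇒ p·(1 − cosh) = x(T) − x₀·cosh − (ẋ₀/ω)·sinh
numerator   = 0.0943 − (0.0009)·2.086045 − (0.4661/3.2584)·1.830734 = -0.169456
denominator = 1 − 2.086045 = -1.086045
p = -0.169456 / -1.086045 = 0.1560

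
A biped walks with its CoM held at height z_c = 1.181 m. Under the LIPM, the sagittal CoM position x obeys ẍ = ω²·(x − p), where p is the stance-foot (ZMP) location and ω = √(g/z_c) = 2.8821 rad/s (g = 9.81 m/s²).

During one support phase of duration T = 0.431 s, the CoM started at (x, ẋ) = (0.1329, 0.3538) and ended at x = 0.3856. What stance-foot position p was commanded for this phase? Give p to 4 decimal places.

p = 0.0668

ωT = 2.8821·0.431 = 1.242185; cosh(ωT) = 1.875963, sinh(ωT) = 1.587210
x(T) = p + (x₀−p)·cosh(ωT) + (ẋ₀/ω)·sinh(ωT) ⇒ p·(1 − cosh) = x(T) − x₀·cosh − (ẋ₀/ω)·sinh
numerator   = 0.3856 − (0.1329)·1.875963 − (0.3538/2.8821)·1.587210 = -0.058558
denominator = 1 − 1.875963 = -0.875963
p = -0.058558 / -0.875963 = 0.0668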